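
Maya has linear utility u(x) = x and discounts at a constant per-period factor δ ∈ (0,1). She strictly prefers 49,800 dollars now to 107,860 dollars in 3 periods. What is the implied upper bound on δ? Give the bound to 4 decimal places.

δ < 0.7729

The preference means 49800 > δ^3·107860.
So δ^3 < 49800/107860 = 0.46171; taking the cube root of both positive sides preserves the inequality.
δ < 0.46171^(1/3) = 0.7729.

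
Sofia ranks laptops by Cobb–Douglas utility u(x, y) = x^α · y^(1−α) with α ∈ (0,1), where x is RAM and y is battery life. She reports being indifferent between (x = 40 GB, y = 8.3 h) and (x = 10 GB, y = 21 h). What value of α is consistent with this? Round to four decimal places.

α ≈ 0.4011

Set the two utilities equal: 40^α·8.3^(1−α) = 10^α·21^(1−α).
Taking logs: α·ln 40 + (1−α)·ln 8.3 = α·ln 10 + (1−α)·ln 21, i.e. α·1.3862944 = (1−α)·0.9282669.
Thus α·(2.3145613) = 0.9282669, so α = 0.9282669/2.3145613 ≈ 0.4011.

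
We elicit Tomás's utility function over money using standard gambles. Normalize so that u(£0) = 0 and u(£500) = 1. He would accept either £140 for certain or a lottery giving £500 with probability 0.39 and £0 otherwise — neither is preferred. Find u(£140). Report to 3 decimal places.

By the standard-gamble method, u(£140) is just the indifference probability on the best outcome: 0.39.

0.390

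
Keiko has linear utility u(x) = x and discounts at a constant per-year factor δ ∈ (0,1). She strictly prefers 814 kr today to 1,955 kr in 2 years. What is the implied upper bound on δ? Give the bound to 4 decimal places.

The preference means 814 > δ^2·1955.
Hence δ^2 < 814/1955 = 0.41637, and x ↦ x^(1/2) is increasing on (0,∞).
δ < 0.41637^(1/2) = 0.6453.

δ < 0.6453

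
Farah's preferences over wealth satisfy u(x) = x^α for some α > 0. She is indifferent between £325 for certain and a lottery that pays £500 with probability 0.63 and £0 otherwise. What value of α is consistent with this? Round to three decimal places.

α ≈ 1.073

EU(lottery) = 0.63·500^α + 0.37·0 = 0.63·500^α.
Setting u(325) equal to that: 325^α = 0.63·500^α ⇒ (325/500)^α = 0.63.
α = ln(0.63) / ln(325/500) = -0.462035/-0.430783 ≈ 1.073.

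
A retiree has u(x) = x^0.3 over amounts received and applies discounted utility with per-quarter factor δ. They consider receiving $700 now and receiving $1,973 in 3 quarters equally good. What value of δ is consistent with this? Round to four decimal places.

δ ≈ 0.9016

Indifference means u(700) = δ^3 · u(1973), so δ^3 = u(700)/u(1973).
With u(x) = x^0.3: δ^3 = 700^0.3/1973^0.3 = (700/1973)^0.3 = 0.73281.
Hence δ = (0.73281)^(1/3) = 0.901565.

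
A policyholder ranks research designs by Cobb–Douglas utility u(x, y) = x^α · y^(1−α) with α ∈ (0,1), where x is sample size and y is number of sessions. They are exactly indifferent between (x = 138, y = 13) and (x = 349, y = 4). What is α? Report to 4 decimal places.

Set the two utilities equal: 138^α·13^(1−α) = 349^α·4^(1−α).
Taking logs: α·ln 138 + (1−α)·ln 13 = α·ln 349 + (1−α)·ln 4, i.e. α·-0.9278182 = (1−α)·-1.1786550.
So α/(1−α) = (-1.1786550)/(-0.9278182) = 1.2703512, and α = 1.2703512/2.2703512 ≈ 0.5595.

α ≈ 0.5595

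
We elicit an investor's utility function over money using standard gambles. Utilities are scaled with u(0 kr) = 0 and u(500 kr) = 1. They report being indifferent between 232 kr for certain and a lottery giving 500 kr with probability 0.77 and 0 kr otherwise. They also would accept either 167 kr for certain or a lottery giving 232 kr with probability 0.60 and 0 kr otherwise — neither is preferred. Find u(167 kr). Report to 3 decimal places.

0.462

The first gamble pins u(232 kr): it must equal 0.77·1 + 0.23·0 = 0.77.
The second indifference gives u(167 kr) = 0.60·u(232 kr) + 0.40·u(0 kr) = 0.60·0.77 + 0.40·0.00 = 0.4620.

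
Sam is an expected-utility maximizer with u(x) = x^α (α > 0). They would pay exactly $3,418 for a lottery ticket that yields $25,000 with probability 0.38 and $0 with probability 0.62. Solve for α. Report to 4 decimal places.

α ≈ 0.4863

The lottery's expected utility is 0.38·u(25000) + 0.62·u(0) = 0.38·25000^α (since u(0) = 0 for α > 0).
Indifference: 3418^α = 0.38·25000^α, so (3418/25000)^α = 0.38.
α = ln(0.38) / ln(3418/25000) = -0.9675840/-1.9898202 ≈ 0.4863.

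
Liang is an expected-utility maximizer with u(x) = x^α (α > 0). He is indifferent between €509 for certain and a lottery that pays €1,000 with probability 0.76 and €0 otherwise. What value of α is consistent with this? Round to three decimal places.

The lottery's expected utility is 0.76·u(1000) + 0.24·u(0) = 0.76·1000^α (since u(0) = 0 for α > 0).
Equating: 509^α = 0.76·1000^α, i.e. 0.5090^α = 0.76.
α = ln(0.76) / ln(509/1000) = -0.274437/-0.675307 ≈ 0.406.

α ≈ 0.406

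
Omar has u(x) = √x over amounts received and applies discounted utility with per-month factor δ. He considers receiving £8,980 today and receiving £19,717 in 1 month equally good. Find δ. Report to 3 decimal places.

The payoff in 1 month is discounted by δ, so u(8980) = δ·u(19717) and δ = u(8980)/u(19717).
Since u(x) = √x, δ = √(8980/19717) = 0.67487.

δ ≈ 0.675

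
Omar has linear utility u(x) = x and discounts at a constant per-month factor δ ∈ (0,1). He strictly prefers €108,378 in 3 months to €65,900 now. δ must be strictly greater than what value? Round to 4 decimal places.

Under u(x) = x this choice says 65900 < δ^3·108378.
So δ^3 > 65900/108378 = 0.60806; taking the cube root of both positive sides preserves the inequality.
δ > (65900/108378)^(1/3) ≈ 0.8472.

δ > 0.8472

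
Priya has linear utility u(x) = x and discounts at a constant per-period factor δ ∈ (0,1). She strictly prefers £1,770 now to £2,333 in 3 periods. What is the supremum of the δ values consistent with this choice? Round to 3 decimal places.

δ < 0.912

The preference means 1770 > δ^3·2333.
Hence δ^3 < 1770/2333 = 0.75868, and x ↦ x^(1/3) is increasing on (0,∞).
δ < 0.75868^(1/3) = 0.912.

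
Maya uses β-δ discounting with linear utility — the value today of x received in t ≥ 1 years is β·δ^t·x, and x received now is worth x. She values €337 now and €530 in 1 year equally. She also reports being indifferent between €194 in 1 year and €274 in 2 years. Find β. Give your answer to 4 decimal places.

β ≈ 0.8981

Both payoffs in the second observation are in the future, so β drops out: δ^1·194 = δ^2·274 ⇒ δ = 194/274 = 0.70803.
The first indifference: 337 = β·δ·530, so β = 337/(δ·530) = 337/(0.70803·530) ≈ 0.8981.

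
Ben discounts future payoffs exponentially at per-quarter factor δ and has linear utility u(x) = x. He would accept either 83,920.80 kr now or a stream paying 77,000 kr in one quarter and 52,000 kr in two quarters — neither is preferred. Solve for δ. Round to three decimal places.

Equating present values: 83920.80 = 77000δ + 52000δ².
So 52000δ² + 77000δ − 83920.80 = 0.
δ = (−77000 + √(77000² + 4·52000·83920.80)) / (2·52000) = (−77000 + √23384526400.00) / 104000 ≈ 0.730.

δ ≈ 0.730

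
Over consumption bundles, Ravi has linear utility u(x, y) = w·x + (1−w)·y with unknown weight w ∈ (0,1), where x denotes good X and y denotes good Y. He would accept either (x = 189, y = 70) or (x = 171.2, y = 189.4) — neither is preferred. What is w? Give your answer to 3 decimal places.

w = 0.870

Equating utilities: w·189 + (1−w)·70 = w·171.2 + (1−w)·189.4.
Collecting terms: w·17.8 = (1−w)·119.4.
The marginal rate of substitution is 119.4/17.8, so w = 119.4/(17.8+119.4) = 0.870.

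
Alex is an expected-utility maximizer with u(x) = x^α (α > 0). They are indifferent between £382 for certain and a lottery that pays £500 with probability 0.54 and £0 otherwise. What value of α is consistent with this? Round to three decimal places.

α ≈ 2.289

Since u(0) = 0, the lottery's EU is 0.54·500^α.
Indifference: 382^α = 0.54·500^α, so (382/500)^α = 0.54.
Take logs: α = ln 0.54 / ln(382/500) ≈ 2.28906.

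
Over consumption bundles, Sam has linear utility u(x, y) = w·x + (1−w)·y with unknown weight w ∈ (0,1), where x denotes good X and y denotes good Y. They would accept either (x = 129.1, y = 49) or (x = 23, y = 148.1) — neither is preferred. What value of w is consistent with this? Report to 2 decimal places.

u(129.1,49) = u(23,148.1) means w·129.1 + (1−w)·49 = w·23 + (1−w)·148.1.
Rearranging, 106.1·w − 99.1·(1−w) = 0.
The marginal rate of substitution is 99.1/106.1, so w = 99.1/(106.1+99.1) = 0.48.

w = 0.48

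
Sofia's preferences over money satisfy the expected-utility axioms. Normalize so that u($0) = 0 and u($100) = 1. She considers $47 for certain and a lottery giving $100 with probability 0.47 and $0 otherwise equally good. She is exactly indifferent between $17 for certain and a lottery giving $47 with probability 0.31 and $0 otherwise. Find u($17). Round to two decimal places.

0.15

The first gamble pins u($47): it must equal 0.47·1 + 0.53·0 = 0.47.
Then u($17) = 0.31·u($47) + 0.69·u($0) = 0.31·0.47 + 0.69·0.00 = 0.1457.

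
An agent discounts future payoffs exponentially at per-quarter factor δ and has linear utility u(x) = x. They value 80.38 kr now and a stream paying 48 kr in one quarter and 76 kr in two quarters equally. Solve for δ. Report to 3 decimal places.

The stream is worth 48δ + 76δ² today, so 48δ + 76δ² = 80.38.
That is, 76δ² + 48δ − 80.38 = 0, a quadratic in δ.
δ = (−48 + √(48² + 4·76·80.38)) / (2·76) = (−48 + √26739.52) / 152 ≈ 0.760.

δ ≈ 0.760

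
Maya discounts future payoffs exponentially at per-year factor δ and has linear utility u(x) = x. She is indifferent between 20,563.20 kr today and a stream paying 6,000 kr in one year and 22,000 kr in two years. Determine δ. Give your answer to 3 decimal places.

δ ≈ 0.840

The stream is worth 6000δ + 22000δ² today, so 6000δ + 22000δ² = 20563.20.
That is, 22000δ² + 6000δ − 20563.20 = 0, a quadratic in δ.
δ = (−6000 + √(6000² + 4·22000·20563.20)) / (2·22000) = (−6000 + √1845561600.00) / 44000 ≈ 0.840.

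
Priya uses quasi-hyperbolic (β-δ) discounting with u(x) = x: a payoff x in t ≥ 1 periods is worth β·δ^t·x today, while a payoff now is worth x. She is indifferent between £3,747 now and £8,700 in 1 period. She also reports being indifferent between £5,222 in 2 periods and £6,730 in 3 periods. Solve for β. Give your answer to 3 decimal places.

From the later pair, β·δ^2·5222 = β·δ^3·6730; dividing through, δ = 5222/6730 = 0.77593.
Now use the now-vs-future pair: 3747 = β·δ·8700 gives β = 3747/(0.77593·8700) ≈ 0.555.

β ≈ 0.555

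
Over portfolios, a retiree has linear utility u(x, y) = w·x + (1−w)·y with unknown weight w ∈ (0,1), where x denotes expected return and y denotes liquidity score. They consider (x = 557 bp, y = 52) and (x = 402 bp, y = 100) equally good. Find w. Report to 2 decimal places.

w = 0.24

u(557,52) = u(402,100) means w·557 + (1−w)·52 = w·402 + (1−w)·100.
w·(557−402) = (1−w)·(100−52), i.e. w·155 = (1−w)·48.
The marginal rate of substitution is 48/155, so w = 48/(155+48) = 0.24.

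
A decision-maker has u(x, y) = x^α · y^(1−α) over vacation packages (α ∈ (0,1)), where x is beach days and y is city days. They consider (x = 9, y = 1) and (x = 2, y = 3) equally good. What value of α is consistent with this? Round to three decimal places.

The Cobb–Douglas utilities coincide, so 9^α·1^(1−α) = 2^α·3^(1−α).
(9/2)^α = (3/1)^(1−α); take logs: α·ln(9/2) = (1−α)·ln(3/1), i.e. α·1.504077 = (1−α)·1.098612.
Thus α·(2.602689) = 1.098612, so α = 1.098612/2.602689 ≈ 0.422.

α ≈ 0.422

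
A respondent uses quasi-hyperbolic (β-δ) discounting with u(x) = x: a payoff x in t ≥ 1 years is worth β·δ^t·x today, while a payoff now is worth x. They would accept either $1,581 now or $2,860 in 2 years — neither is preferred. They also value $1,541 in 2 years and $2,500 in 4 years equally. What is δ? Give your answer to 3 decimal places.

δ ≈ 0.785

The second indifference involves only future payoffs, so β cancels: β·δ^2·1541 = β·δ^4·2500, giving δ^2 = 1541/2500 = 0.61640, so δ = 0.78511.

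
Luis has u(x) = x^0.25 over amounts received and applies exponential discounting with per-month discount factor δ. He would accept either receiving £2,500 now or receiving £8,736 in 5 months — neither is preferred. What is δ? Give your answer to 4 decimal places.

Indifference means u(2500) = δ^5 · u(8736), so δ^5 = u(2500)/u(8736).
Since u(x) = x^0.25, δ^5 = (2500/8736)^0.25 = 0.28617^0.25 = 0.73140.
Hence δ = (0.73140)^(1/5) = 0.939358.

δ ≈ 0.9394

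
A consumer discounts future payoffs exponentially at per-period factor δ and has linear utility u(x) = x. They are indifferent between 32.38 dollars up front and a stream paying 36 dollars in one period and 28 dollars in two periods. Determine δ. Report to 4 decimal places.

Present value of the stream is 36·δ + 28·δ². Indifference gives 36δ + 28δ² = 32.38.
That is, 28δ² + 36δ − 32.38 = 0, a quadratic in δ.
The positive root is δ = [−36 + √(36² + 4·28·32.38)] / (2·28) = (−36 + 70.161)/56 ≈ 0.6100.

δ ≈ 0.6100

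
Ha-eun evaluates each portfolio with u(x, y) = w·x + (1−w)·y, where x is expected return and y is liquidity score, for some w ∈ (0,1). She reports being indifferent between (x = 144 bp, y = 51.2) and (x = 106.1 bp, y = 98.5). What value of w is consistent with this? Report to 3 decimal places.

w = 0.555

Equating utilities: w·144 + (1−w)·51.2 = w·106.1 + (1−w)·98.5.
Collecting terms: w·37.9 = (1−w)·47.3.
So w/(1−w) = 47.3/37.9 = 1.2480, giving w = 47.3/(37.9+47.3) = 0.555.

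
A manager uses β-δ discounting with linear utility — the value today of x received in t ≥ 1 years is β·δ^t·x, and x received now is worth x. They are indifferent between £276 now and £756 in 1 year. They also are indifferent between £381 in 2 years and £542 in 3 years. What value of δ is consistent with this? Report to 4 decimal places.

δ ≈ 0.7030

Both payoffs in the second observation are in the future, so β drops out: δ^2·381 = δ^3·542 ⇒ δ = 381/542 = 0.70295.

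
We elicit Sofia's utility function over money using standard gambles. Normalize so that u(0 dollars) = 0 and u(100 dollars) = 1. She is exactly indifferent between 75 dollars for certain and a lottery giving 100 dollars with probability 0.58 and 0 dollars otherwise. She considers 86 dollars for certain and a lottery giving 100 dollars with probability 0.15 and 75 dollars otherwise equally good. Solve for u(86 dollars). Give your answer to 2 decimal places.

First, u(75 dollars) = 0.58·u(100 dollars) + 0.42·u(0 dollars) = 0.58.
The second indifference gives u(86 dollars) = 0.15·u(100 dollars) + 0.85·u(75 dollars) = 0.15·1.00 + 0.85·0.58 = 0.6430.

0.64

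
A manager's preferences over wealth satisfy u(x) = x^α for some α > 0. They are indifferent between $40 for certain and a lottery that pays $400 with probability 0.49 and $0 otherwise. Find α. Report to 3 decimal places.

Since u(0) = 0, the lottery's EU is 0.49·400^α.
Equating: 40^α = 0.49·400^α, i.e. 0.1000^α = 0.49.
Take logs: α = ln 0.49 / ln(40/400) ≈ 0.30980.

α ≈ 0.310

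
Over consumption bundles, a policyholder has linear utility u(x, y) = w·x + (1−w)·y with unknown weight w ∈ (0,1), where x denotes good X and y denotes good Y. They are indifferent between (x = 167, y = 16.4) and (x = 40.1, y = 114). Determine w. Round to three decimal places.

Equating utilities: w·167 + (1−w)·16.4 = w·40.1 + (1−w)·114.
Rearranging, 126.9·w − 97.6·(1−w) = 0.
The marginal rate of substitution is 97.6/126.9, so w = 97.6/(126.9+97.6) = 0.435.

w = 0.435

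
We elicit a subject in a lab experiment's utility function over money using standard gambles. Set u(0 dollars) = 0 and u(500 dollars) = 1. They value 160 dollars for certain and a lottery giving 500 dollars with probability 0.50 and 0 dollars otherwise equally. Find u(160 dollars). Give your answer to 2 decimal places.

0.50

u(160 dollars) equals the lottery's expected utility: 0.50·1 + 0.50·0 = 0.50.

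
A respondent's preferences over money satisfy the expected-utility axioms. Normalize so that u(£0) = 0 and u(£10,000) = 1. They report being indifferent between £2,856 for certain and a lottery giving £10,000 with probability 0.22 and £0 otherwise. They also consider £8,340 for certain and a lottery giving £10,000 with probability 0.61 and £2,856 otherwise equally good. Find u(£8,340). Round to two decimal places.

0.70

First, u(£2,856) = 0.22·u(£10,000) + 0.78·u(£0) = 0.22.
Chaining: u(£8,340) = 0.61·1.00 + 0.39·0.22 = 0.6958.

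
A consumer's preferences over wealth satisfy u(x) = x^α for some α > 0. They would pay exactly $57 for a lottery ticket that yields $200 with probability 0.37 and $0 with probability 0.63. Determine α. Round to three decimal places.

α ≈ 0.792

Since u(0) = 0, the lottery's EU is 0.37·200^α.
Setting u(57) equal to that: 57^α = 0.37·200^α ⇒ (57/200)^α = 0.37.
α = ln(0.37) / ln(57/200) = -0.994252/-1.255266 ≈ 0.792.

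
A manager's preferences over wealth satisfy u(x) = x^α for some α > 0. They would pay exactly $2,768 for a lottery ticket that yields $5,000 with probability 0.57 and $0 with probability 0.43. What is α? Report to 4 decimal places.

EU(lottery) = 0.57·5000^α + 0.43·0 = 0.57·5000^α.
Indifference: 2768^α = 0.57·5000^α, so (2768/5000)^α = 0.57.
Take logs: α = ln 0.57 / ln(2768/5000) ≈ 0.950629.

α ≈ 0.9506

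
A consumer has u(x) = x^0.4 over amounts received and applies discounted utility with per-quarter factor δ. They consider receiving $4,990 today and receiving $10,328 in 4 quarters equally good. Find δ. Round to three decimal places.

δ ≈ 0.930

Equating discounted utilities: u(4990) = δ^4·u(10328) ⇒ δ^4 = u(4990)/u(10328).
Since u(x) = x^0.4, δ^4 = (4990/10328)^0.4 = 0.48315^0.4 = 0.74754.
Taking the 4th root: δ = 0.74754^(1/4) ≈ 0.930.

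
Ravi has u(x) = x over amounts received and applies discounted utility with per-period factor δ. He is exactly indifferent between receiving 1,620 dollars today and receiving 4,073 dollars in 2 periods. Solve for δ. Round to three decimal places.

δ ≈ 0.631

Indifference means u(1620) = δ^2 · u(4073), so δ^2 = u(1620)/u(4073).
With u(x) = x: δ^2 = 1620/4073 = 0.39774.
Taking the square root: δ = 0.39774^(1/2) ≈ 0.631.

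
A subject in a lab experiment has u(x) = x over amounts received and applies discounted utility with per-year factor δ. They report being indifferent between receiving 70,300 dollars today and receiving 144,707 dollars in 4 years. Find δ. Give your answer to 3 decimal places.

Indifference means u(70300) = δ^4 · u(144707), so δ^4 = u(70300)/u(144707).
With u(x) = x: δ^4 = 70300/144707 = 0.48581.
So δ = 0.48581^(1/4) ≈ 0.835.

δ ≈ 0.835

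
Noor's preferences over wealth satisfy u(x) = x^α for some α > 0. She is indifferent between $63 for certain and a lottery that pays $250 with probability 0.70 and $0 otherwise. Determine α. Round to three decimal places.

Since u(0) = 0, the lottery's EU is 0.70·250^α.
Indifference: 63^α = 0.70·250^α, so (63/250)^α = 0.70.
Take logs: α = ln 0.70 / ln(63/250) ≈ 0.25877.

α ≈ 0.259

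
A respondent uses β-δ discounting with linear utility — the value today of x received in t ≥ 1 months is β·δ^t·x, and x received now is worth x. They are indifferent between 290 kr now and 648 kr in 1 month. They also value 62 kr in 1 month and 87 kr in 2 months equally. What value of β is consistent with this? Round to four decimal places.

β ≈ 0.6280

Both payoffs in the second observation are in the future, so β drops out: δ^1·62 = δ^2·87 ⇒ δ = 62/87 = 0.71264.
The first indifference: 290 = β·δ·648, so β = 290/(δ·648) = 290/(0.71264·648) ≈ 0.6280.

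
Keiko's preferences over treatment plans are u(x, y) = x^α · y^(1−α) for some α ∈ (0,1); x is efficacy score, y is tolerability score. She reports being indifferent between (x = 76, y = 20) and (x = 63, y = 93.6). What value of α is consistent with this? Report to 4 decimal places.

α ≈ 0.8916

Indifference: 76^α · 20^(1−α) = 63^α · 93.6^(1−α).
Taking logs: α·ln 76 + (1−α)·ln 20 = α·ln 63 + (1−α)·ln 93.6, i.e. α·0.1875986 = (1−α)·1.5432981.
Thus α·(1.7308967) = 1.5432981, so α = 1.5432981/1.7308967 ≈ 0.8916.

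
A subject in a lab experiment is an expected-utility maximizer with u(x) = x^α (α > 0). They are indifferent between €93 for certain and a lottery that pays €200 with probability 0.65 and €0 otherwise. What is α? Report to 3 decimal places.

α ≈ 0.563

Since u(0) = 0, the lottery's EU is 0.65·200^α.
Setting u(93) equal to that: 93^α = 0.65·200^α ⇒ (93/200)^α = 0.65.
Take logs: α = ln 0.65 / ln(93/200) ≈ 0.56259.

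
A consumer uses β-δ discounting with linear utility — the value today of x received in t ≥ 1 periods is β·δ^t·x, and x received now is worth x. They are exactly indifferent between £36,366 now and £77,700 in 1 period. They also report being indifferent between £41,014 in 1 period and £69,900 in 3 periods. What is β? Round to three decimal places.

The second indifference involves only future payoffs, so β cancels: β·δ^1·41014 = β·δ^3·69900, giving δ^2 = 41014/69900 = 0.58675, so δ = 0.76600.
Substituting δ into 36366 = β·δ·77700: β = 36366/(59518.023) ≈ 0.611.

β ≈ 0.611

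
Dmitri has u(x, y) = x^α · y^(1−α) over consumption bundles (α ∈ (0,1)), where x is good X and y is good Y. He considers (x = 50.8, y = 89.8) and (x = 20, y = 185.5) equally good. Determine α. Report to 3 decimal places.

The Cobb–Douglas utilities coincide, so 50.8^α·89.8^(1−α) = 20^α·185.5^(1−α).
Rearrange to (50.8/20)^α = (185.5/89.8)^(1−α) and take logs: α·0.932164 = (1−α)·0.725470.
With A = 0.932164 and B = 0.725470: α·A = (1−α)·B, so α = B/(A+B) = 0.725470/1.657634 ≈ 0.438.

α ≈ 0.438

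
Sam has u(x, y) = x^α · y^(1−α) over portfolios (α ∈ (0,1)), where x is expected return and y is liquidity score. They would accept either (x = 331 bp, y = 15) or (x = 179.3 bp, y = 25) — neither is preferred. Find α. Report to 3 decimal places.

The Cobb–Douglas utilities coincide, so 331^α·15^(1−α) = 179.3^α·25^(1−α).
Rearrange to (331/179.3)^α = (25/15)^(1−α) and take logs: α·0.613058 = (1−α)·0.510826.
With A = 0.613058 and B = 0.510826: α·A = (1−α)·B, so α = B/(A+B) = 0.510826/1.123884 ≈ 0.455.

α ≈ 0.455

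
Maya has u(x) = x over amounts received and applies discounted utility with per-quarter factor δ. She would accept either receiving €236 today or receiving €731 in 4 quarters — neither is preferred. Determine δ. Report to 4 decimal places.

Equating discounted utilities: u(236) = δ^4·u(731) ⇒ δ^4 = u(236)/u(731).
With u(x) = x: δ^4 = 236/731 = 0.32285.
So δ = 0.32285^(1/4) ≈ 0.7538.

δ ≈ 0.7538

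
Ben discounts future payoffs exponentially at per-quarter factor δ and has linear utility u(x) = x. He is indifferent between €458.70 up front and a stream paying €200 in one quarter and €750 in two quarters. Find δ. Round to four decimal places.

δ ≈ 0.6600

Equating present values: 458.70 = 200δ + 750δ².
So 750δ² + 200δ − 458.70 = 0.
δ = (−200 + √(200² + 4·750·458.70)) / (2·750) = (−200 + √1416100.00) / 1500 ≈ 0.6600.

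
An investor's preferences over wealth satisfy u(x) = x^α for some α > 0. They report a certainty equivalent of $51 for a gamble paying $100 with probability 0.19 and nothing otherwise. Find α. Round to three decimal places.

α ≈ 2.466

The lottery's expected utility is 0.19·u(100) + 0.81·u(0) = 0.19·100^α (since u(0) = 0 for α > 0).
Equating: 51^α = 0.19·100^α, i.e. 0.5100^α = 0.19.
Taking logs: α·ln(51/100) = ln(0.19), so α = -1.660731 / -0.673345 ≈ 2.466.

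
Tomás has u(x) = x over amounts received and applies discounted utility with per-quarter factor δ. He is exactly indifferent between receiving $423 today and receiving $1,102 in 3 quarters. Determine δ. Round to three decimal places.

Indifference means u(423) = δ^3 · u(1102), so δ^3 = u(423)/u(1102).
With u(x) = x: δ^3 = 423/1102 = 0.38385.
So δ = 0.38385^(1/3) ≈ 0.727.

δ ≈ 0.727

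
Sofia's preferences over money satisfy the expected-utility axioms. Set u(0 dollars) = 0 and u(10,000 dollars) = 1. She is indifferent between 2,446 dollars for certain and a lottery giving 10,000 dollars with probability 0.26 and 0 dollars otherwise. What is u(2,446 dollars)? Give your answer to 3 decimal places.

0.260

By the standard-gamble method, u(2,446 dollars) is just the indifference probability on the best outcome: 0.26.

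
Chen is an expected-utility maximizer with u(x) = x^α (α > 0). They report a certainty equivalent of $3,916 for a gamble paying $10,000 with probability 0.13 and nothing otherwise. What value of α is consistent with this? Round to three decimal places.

α ≈ 2.176

The lottery's expected utility is 0.13·u(10000) + 0.87·u(0) = 0.13·10000^α (since u(0) = 0 for α > 0).
Setting u(3916) equal to that: 3916^α = 0.13·10000^α ⇒ (3916/10000)^α = 0.13.
α = ln(0.13) / ln(3916/10000) = -2.040221/-0.937514 ≈ 2.176.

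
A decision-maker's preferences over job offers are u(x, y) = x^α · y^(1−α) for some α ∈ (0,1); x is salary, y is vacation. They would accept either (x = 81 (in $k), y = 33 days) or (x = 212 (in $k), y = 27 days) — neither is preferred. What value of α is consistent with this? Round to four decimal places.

Indifference: 81^α · 33^(1−α) = 212^α · 27^(1−α).
Rearrange to (81/212)^α = (27/33)^(1−α) and take logs: α·-0.9621371 = (1−α)·-0.2006707.
With A = -0.9621371 and B = -0.2006707: α·A = (1−α)·B, so α = B/(A+B) = -0.2006707/-1.1628078 ≈ 0.1726.

α ≈ 0.1726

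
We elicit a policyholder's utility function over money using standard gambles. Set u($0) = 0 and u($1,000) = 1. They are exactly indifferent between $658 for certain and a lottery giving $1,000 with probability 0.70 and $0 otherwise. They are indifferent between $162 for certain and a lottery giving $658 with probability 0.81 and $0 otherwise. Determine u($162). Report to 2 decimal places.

0.57

From the first indifference, u($658) = 0.70·u($1,000) + 0.30·u($0) = 0.70·1 + 0.30·0 = 0.70.
The second indifference gives u($162) = 0.81·u($658) + 0.19·u($0) = 0.81·0.70 + 0.19·0.00 = 0.5670.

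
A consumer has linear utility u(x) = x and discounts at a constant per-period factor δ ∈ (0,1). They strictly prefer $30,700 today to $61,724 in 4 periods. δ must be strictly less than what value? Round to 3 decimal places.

Comparing present values: 30700 > δ^4·61724.
So δ^4 < 30700/61724 = 0.49738; taking the 4th root of both positive sides preserves the inequality.
δ < 0.49738^(1/4) = 0.840.

δ < 0.840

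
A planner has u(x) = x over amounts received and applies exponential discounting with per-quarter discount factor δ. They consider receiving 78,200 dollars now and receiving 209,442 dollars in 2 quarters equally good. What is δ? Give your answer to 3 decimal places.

δ ≈ 0.611

Indifference means u(78200) = δ^2 · u(209442), so δ^2 = u(78200)/u(209442).
With u(x) = x: δ^2 = 78200/209442 = 0.37337.
Taking the square root: δ = 0.37337^(1/2) ≈ 0.611.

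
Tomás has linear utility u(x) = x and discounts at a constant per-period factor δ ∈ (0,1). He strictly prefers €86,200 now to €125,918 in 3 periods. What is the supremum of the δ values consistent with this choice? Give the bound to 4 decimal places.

The preference means 86200 > δ^3·125918.
So δ^3 < 86200/125918 = 0.68457; taking the cube root of both positive sides preserves the inequality.
δ < 0.68457^(1/3) = 0.8813.

δ < 0.8813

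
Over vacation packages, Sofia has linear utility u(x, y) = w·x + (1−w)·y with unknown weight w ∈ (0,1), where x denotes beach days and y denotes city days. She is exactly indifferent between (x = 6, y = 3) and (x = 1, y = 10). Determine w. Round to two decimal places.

Indifference: w·6 + (1−w)·3 = w·1 + (1−w)·10.
Rearranging, 5·w − 7·(1−w) = 0.
So w/(1−w) = 7/5 = 1.4000, giving w = 7/(5+7) = 0.58.

w = 0.58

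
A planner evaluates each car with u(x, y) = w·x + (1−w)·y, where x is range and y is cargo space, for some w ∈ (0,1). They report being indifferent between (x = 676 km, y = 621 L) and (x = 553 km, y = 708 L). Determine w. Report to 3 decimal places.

w = 0.414

u(676,621) = u(553,708) means w·676 + (1−w)·621 = w·553 + (1−w)·708.
w·(676−553) = (1−w)·(708−621), i.e. w·123 = (1−w)·87.
So w/(1−w) = 87/123 = 0.7073, giving w = 87/(123+87) = 0.414.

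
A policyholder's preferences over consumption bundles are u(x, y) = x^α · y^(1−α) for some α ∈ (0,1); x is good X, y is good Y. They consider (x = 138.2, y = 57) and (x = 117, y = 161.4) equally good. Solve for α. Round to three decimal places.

α ≈ 0.862

Indifference: 138.2^α · 57^(1−α) = 117^α · 161.4^(1−α).
Taking logs: α·ln 138.2 + (1−α)·ln 57 = α·ln 117 + (1−α)·ln 161.4, i.e. α·0.166528 = (1−α)·1.040834.
With A = 0.166528 and B = 1.040834: α·A = (1−α)·B, so α = B/(A+B) = 1.040834/1.207362 ≈ 0.862.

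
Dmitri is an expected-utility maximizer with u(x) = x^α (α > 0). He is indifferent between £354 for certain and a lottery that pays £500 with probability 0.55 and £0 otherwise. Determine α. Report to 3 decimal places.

EU(lottery) = 0.55·500^α + 0.45·0 = 0.55·500^α.
Indifference: 354^α = 0.55·500^α, so (354/500)^α = 0.55.
α = ln(0.55) / ln(354/500) = -0.597837/-0.345311 ≈ 1.731.

α ≈ 1.731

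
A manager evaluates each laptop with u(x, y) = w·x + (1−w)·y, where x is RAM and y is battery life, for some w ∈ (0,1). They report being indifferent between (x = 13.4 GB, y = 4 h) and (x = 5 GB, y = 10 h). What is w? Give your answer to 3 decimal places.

u(13.4,4) = u(5,10) means w·13.4 + (1−w)·4 = w·5 + (1−w)·10.
Rearranging, 8.4·w − 6·(1−w) = 0.
Hence w = 6/(8.4+6) = 6/14.4 = 0.417.

w = 0.417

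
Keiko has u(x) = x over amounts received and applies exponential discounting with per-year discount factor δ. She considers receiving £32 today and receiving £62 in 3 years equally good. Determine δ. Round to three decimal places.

Indifference means u(32) = δ^3 · u(62), so δ^3 = u(32)/u(62).
With u(x) = x: δ^3 = 32/62 = 0.51613.
Taking the cube root: δ = 0.51613^(1/3) ≈ 0.802.

δ ≈ 0.802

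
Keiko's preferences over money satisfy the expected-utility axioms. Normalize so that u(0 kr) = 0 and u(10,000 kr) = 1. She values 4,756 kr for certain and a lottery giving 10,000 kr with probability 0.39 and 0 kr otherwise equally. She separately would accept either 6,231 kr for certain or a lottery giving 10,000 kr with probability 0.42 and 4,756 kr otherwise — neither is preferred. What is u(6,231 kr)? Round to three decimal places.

From the first indifference, u(4,756 kr) = 0.39·u(10,000 kr) + 0.61·u(0 kr) = 0.39·1 + 0.61·0 = 0.39.
Then u(6,231 kr) = 0.42·u(10,000 kr) + 0.58·u(4,756 kr) = 0.42·1.00 + 0.58·0.39 = 0.6462.

0.646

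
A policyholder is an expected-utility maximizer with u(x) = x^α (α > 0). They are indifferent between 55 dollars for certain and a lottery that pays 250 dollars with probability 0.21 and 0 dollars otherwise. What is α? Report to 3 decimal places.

Since u(0) = 0, the lottery's EU is 0.21·250^α.
Setting u(55) equal to that: 55^α = 0.21·250^α ⇒ (55/250)^α = 0.21.
α = ln(0.21) / ln(55/250) = -1.560648/-1.514128 ≈ 1.031.

α ≈ 1.031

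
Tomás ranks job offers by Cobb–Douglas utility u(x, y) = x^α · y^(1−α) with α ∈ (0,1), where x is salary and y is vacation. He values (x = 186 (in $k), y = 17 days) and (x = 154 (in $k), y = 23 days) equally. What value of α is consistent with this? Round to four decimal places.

α ≈ 0.6155

Indifference: 186^α · 17^(1−α) = 154^α · 23^(1−α).
Rearrange to (186/154)^α = (23/17)^(1−α) and take logs: α·0.1887941 = (1−α)·0.3022809.
So α/(1−α) = (0.3022809)/(0.1887941) = 1.6011141, and α = 1.6011141/2.6011141 ≈ 0.6155.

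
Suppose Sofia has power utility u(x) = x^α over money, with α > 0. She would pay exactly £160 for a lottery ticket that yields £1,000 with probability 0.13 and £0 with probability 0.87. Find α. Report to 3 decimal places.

α ≈ 1.113

Since u(0) = 0, the lottery's EU is 0.13·1000^α.
Setting u(160) equal to that: 160^α = 0.13·1000^α ⇒ (160/1000)^α = 0.13.
Taking logs: α·ln(160/1000) = ln(0.13), so α = -2.040221 / -1.832581 ≈ 1.113.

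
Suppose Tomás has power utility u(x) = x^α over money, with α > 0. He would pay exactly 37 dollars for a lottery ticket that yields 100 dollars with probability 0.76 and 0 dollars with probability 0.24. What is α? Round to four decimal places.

EU(lottery) = 0.76·100^α + 0.24·0 = 0.76·100^α.
Indifference: 37^α = 0.76·100^α, so (37/100)^α = 0.76.
Taking logs: α·ln(37/100) = ln(0.76), so α = -0.2744368 / -0.9942523 ≈ 0.2760.

α ≈ 0.2760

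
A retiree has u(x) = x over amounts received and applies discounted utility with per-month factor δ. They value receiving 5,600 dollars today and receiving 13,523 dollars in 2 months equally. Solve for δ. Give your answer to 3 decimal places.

Indifference means u(5600) = δ^2 · u(13523), so δ^2 = u(5600)/u(13523).
With u(x) = x: δ^2 = 5600/13523 = 0.41411.
So δ = 0.41411^(1/2) ≈ 0.644.

δ ≈ 0.644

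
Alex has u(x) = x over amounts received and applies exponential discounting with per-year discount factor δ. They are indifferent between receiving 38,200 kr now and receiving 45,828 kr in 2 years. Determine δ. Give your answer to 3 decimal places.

Indifference means u(38200) = δ^2 · u(45828), so δ^2 = u(38200)/u(45828).
With u(x) = x: δ^2 = 38200/45828 = 0.83355.
Hence δ = (0.83355)^(1/2) = 0.91299.

δ ≈ 0.913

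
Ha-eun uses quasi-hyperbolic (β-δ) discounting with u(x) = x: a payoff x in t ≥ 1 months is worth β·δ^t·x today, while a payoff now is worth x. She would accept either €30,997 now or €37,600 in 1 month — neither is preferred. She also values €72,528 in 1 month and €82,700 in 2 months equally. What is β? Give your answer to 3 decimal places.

β ≈ 0.940

The second indifference involves only future payoffs, so β cancels: β·δ^1·72528 = β·δ^2·82700, giving δ = 72528/82700 = 0.87700.
Substituting δ into 30997 = β·δ·37600: β = 30997/(32975.245) ≈ 0.940.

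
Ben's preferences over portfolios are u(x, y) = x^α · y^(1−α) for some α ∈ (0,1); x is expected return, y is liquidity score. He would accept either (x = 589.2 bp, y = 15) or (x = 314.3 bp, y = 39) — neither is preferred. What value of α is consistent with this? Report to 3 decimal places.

α ≈ 0.603

Indifference: 589.2^α · 15^(1−α) = 314.3^α · 39^(1−α).
Taking logs: α·ln 589.2 + (1−α)·ln 15 = α·ln 314.3 + (1−α)·ln 39, i.e. α·0.628418 = (1−α)·0.955511.
So α/(1−α) = (0.955511)/(0.628418) = 1.520502, and α = 1.520502/2.520502 ≈ 0.603.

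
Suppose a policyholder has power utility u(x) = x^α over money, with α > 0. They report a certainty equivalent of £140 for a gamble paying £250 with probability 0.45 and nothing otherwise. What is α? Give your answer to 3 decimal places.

The lottery's expected utility is 0.45·u(250) + 0.55·u(0) = 0.45·250^α (since u(0) = 0 for α > 0).
Setting u(140) equal to that: 140^α = 0.45·250^α ⇒ (140/250)^α = 0.45.
Taking logs: α·ln(140/250) = ln(0.45), so α = -0.798508 / -0.579818 ≈ 1.377.

α ≈ 1.377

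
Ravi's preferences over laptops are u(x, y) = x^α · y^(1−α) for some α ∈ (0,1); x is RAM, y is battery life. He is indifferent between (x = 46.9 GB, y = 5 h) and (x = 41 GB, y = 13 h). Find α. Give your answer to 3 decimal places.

α ≈ 0.877

The Cobb–Douglas utilities coincide, so 46.9^α·5^(1−α) = 41^α·13^(1−α).
Rearrange to (46.9/41)^α = (13/5)^(1−α) and take logs: α·0.134446 = (1−α)·0.955511.
With A = 0.134446 and B = 0.955511: α·A = (1−α)·B, so α = B/(A+B) = 0.955511/1.089957 ≈ 0.877.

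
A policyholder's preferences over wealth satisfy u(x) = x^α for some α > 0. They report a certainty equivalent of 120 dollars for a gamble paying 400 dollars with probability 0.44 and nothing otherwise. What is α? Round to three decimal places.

The lottery's expected utility is 0.44·u(400) + 0.56·u(0) = 0.44·400^α (since u(0) = 0 for α > 0).
Equating: 120^α = 0.44·400^α, i.e. 0.3000^α = 0.44.
Take logs: α = ln 0.44 / ln(120/400) ≈ 0.68189.

α ≈ 0.682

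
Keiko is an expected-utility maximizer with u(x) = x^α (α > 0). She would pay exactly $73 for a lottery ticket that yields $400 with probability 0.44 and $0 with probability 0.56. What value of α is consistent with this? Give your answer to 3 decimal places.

Since u(0) = 0, the lottery's EU is 0.44·400^α.
Indifference: 73^α = 0.44·400^α, so (73/400)^α = 0.44.
Taking logs: α·ln(73/400) = ln(0.44), so α = -0.820981 / -1.701005 ≈ 0.483.

α ≈ 0.483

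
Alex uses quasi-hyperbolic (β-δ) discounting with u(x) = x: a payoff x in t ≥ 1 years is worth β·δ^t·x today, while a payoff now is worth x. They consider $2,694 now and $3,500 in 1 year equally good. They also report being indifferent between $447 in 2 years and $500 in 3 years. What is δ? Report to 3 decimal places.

δ ≈ 0.894

From the later pair, β·δ^2·447 = β·δ^3·500; dividing through, δ = 447/500 = 0.89400.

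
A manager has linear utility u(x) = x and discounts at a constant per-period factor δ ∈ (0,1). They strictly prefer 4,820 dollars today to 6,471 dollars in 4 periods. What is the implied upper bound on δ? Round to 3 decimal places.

Under u(x) = x this choice says 4820 > δ^4·6471.
Dividing by 6471: δ^4 < 0.74486. Both sides are positive, so the 4th root keeps the direction.
δ < (4820/6471)^(1/4) ≈ 0.929.

δ < 0.929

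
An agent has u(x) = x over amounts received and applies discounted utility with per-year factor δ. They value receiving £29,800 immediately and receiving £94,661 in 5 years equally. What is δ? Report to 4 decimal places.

δ ≈ 0.7936

Indifference means u(29800) = δ^5 · u(94661), so δ^5 = u(29800)/u(94661).
With u(x) = x: δ^5 = 29800/94661 = 0.31481.
Taking the 5th root: δ = 0.31481^(1/5) ≈ 0.7936.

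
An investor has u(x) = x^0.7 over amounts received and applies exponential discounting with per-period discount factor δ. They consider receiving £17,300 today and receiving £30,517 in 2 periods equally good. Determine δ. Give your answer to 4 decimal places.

The payoff in 2 periods is discounted by δ^2, so u(17300) = δ^2·u(30517) and δ^2 = u(17300)/u(30517).
With u(x) = x^0.7: δ^2 = 17300^0.7/30517^0.7 = (17300/30517)^0.7 = 0.67213.
Taking the square root: δ = 0.67213^(1/2) ≈ 0.8198.

δ ≈ 0.8198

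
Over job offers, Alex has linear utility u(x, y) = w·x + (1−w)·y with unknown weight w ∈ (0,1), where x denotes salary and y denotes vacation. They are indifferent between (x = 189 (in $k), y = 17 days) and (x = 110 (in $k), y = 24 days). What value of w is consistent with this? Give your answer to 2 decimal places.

w = 0.08

Indifference: w·189 + (1−w)·17 = w·110 + (1−w)·24.
w·(189−110) = (1−w)·(24−17), i.e. w·79 = (1−w)·7.
The marginal rate of substitution is 7/79, so w = 7/(79+7) = 0.08.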